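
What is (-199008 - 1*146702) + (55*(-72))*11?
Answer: -389270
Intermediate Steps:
(-199008 - 1*146702) + (55*(-72))*11 = (-199008 - 146702) - 3960*11 = -345710 - 43560 = -389270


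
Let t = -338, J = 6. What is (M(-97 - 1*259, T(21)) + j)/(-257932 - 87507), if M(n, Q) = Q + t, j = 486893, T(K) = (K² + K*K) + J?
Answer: -487443/345439 ≈ -1.4111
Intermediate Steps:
T(K) = 6 + 2*K² (T(K) = (K² + K*K) + 6 = (K² + K²) + 6 = 2*K² + 6 = 6 + 2*K²)
M(n, Q) = -338 + Q (M(n, Q) = Q - 338 = -338 + Q)
(M(-97 - 1*259, T(21)) + j)/(-257932 - 87507) = ((-338 + (6 + 2*21²)) + 486893)/(-257932 - 87507) = ((-338 + (6 + 2*441)) + 486893)/(-345439) = ((-338 + (6 + 882)) + 486893)*(-1/345439) = ((-338 + 888) + 486893)*(-1/345439) = (550 + 486893)*(-1/345439) = 487443*(-1/345439) = -487443/345439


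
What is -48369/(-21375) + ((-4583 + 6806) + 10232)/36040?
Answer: 2527603/969000 ≈ 2.6085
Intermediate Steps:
-48369/(-21375) + ((-4583 + 6806) + 10232)/36040 = -48369*(-1/21375) + (2223 + 10232)*(1/36040) = 16123/7125 + 12455*(1/36040) = 16123/7125 + 47/136 = 2527603/969000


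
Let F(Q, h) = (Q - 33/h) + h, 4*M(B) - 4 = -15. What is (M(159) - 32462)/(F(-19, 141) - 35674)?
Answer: 6103373/6683820 ≈ 0.91316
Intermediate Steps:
M(B) = -11/4 (M(B) = 1 + (¼)*(-15) = 1 - 15/4 = -11/4)
F(Q, h) = Q + h - 33/h
(M(159) - 32462)/(F(-19, 141) - 35674) = (-11/4 - 32462)/((-19 + 141 - 33/141) - 35674) = -129859/(4*((-19 + 141 - 33*1/141) - 35674)) = -129859/(4*((-19 + 141 - 11/47) - 35674)) = -129859/(4*(5723/47 - 35674)) = -129859/(4*(-1670955/47)) = -129859/4*(-47/1670955) = 6103373/6683820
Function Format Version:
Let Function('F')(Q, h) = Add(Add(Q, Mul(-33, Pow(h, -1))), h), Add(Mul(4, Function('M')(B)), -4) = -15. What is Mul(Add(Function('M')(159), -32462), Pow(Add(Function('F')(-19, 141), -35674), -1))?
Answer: Rational(6103373, 6683820) ≈ 0.91316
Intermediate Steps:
Function('M')(B) = Rational(-11, 4) (Function('M')(B) = Add(1, Mul(Rational(1, 4), -15)) = Add(1, Rational(-15, 4)) = Rational(-11, 4))
Function('F')(Q, h) = Add(Q, h, Mul(-33, Pow(h, -1)))
Mul(Add(Function('M')(159), -32462), Pow(Add(Function('F')(-19, 141), -35674), -1)) = Mul(Add(Rational(-11, 4), -32462), Pow(Add(Add(-19, 141, Mul(-33, Pow(141, -1))), -35674), -1)) = Mul(Rational(-129859, 4), Pow(Add(Add(-19, 141, Mul(-33, Rational(1, 141))), -35674), -1)) = Mul(Rational(-129859, 4), Pow(Add(Add(-19, 141, Rational(-11, 47)), -35674), -1)) = Mul(Rational(-129859, 4), Pow(Add(Rational(5723, 47), -35674), -1)) = Mul(Rational(-129859, 4), Pow(Rational(-1670955, 47), -1)) = Mul(Rational(-129859, 4), Rational(-47, 1670955)) = Rational(6103373, 6683820)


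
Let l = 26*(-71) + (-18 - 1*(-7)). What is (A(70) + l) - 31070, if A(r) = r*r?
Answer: -28027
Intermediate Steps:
A(r) = r²
l = -1857 (l = -1846 + (-18 + 7) = -1846 - 11 = -1857)
(A(70) + l) - 31070 = (70² - 1857) - 31070 = (4900 - 1857) - 31070 = 3043 - 31070 = -28027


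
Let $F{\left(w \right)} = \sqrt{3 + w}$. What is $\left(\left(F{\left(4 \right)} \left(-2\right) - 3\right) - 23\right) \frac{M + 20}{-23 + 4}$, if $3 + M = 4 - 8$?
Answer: $\frac{338}{19} + \frac{26 \sqrt{7}}{19} \approx 21.41$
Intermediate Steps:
$M = -7$ ($M = -3 + \left(4 - 8\right) = -3 - 4 = -7$)
$\left(\left(F{\left(4 \right)} \left(-2\right) - 3\right) - 23\right) \frac{M + 20}{-23 + 4} = \left(\left(\sqrt{3 + 4} \left(-2\right) - 3\right) - 23\right) \frac{-7 + 20}{-23 + 4} = \left(\left(\sqrt{7} \left(-2\right) - 3\right) - 23\right) \frac{13}{-19} = \left(\left(- 2 \sqrt{7} - 3\right) - 23\right) 13 \left(- \frac{1}{19}\right) = \left(\left(-3 - 2 \sqrt{7}\right) - 23\right) \left(- \frac{13}{19}\right) = \left(-26 - 2 \sqrt{7}\right) \left(- \frac{13}{19}\right) = \frac{338}{19} + \frac{26 \sqrt{7}}{19}$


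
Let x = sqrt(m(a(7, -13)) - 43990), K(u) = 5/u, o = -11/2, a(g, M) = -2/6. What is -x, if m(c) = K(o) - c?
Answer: -I*sqrt(47905737)/33 ≈ -209.74*I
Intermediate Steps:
a(g, M) = -1/3 (a(g, M) = -2*1/6 = -1/3)
o = -11/2 (o = -11*1/2 = -11/2 ≈ -5.5000)
m(c) = -10/11 - c (m(c) = 5/(-11/2) - c = 5*(-2/11) - c = -10/11 - c)
x = I*sqrt(47905737)/33 (x = sqrt((-10/11 - 1*(-1/3)) - 43990) = sqrt((-10/11 + 1/3) - 43990) = sqrt(-19/33 - 43990) = sqrt(-1451689/33) = I*sqrt(47905737)/33 ≈ 209.74*I)
-x = -I*sqrt(47905737)/33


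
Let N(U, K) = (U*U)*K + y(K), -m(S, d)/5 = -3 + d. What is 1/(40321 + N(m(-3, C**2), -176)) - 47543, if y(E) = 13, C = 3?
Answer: -5613211839/118066 ≈ -47543.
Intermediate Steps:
m(S, d) = 15 - 5*d (m(S, d) = -5*(-3 + d) = 15 - 5*d)
N(U, K) = 13 + K*U**2 (N(U, K) = (U*U)*K + 13 = U**2*K + 13 = K*U**2 + 13 = 13 + K*U**2)
1/(40321 + N(m(-3, C**2), -176)) - 47543 = 1/(40321 + (13 - 176*(15 - 5*3**2)**2)) - 47543 = 1/(40321 + (13 - 176*(15 - 5*9)**2)) - 47543 = 1/(40321 + (13 - 176*(15 - 45)**2)) - 47543 = 1/(40321 + (13 - 176*(-30)**2)) - 47543 = 1/(40321 + (13 - 176*900)) - 47543 = 1/(40321 + (13 - 158400)) - 47543 = 1/(40321 - 158387) - 47543 = 1/(-118066) - 47543 = -1/118066 - 47543 = -5613211839/118066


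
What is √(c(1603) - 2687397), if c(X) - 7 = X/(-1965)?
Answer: I*√10376620602645/1965 ≈ 1639.3*I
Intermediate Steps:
c(X) = 7 - X/1965 (c(X) = 7 + X/(-1965) = 7 + X*(-1/1965) = 7 - X/1965)
√(c(1603) - 2687397) = √((7 - 1/1965*1603) - 2687397) = √((7 - 1603/1965) - 2687397) = √(12152/1965 - 2687397) = √(-5280722953/1965) = I*√10376620602645/1965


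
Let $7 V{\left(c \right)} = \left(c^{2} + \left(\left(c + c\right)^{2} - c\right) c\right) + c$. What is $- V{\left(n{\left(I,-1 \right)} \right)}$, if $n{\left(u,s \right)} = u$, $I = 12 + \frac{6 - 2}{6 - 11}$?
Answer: $- \frac{100552}{125} \approx -804.42$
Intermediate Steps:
$I = \frac{56}{5}$ ($I = 12 + \frac{4}{-5} = 12 + 4 \left(- \frac{1}{5}\right) = 12 - \frac{4}{5} = \frac{56}{5} \approx 11.2$)
$V{\left(c \right)} = \frac{c}{7} + \frac{c^{2}}{7} + \frac{c \left(- c + 4 c^{2}\right)}{7}$ ($V{\left(c \right)} = \frac{\left(c^{2} + \left(\left(c + c\right)^{2} - c\right) c\right) + c}{7} = \frac{\left(c^{2} + \left(\left(2 c\right)^{2} - c\right) c\right) + c}{7} = \frac{\left(c^{2} + \left(4 c^{2} - c\right) c\right) + c}{7} = \frac{\left(c^{2} + \left(- c + 4 c^{2}\right) c\right) + c}{7} = \frac{\left(c^{2} + c \left(- c + 4 c^{2}\right)\right) + c}{7} = \frac{c + c^{2} + c \left(- c + 4 c^{2}\right)}{7} = \frac{c}{7} + \frac{c^{2}}{7} + \frac{c \left(- c + 4 c^{2}\right)}{7}$)
$- V{\left(n{\left(I,-1 \right)} \right)} = - \frac{56 \left(1 + 4 \left(\frac{56}{5}\right)^{2}\right)}{7 \cdot 5} = - \frac{56 \left(1 + 4 \cdot \frac{3136}{25}\right)}{7 \cdot 5} = - \frac{56 \left(1 + \frac{12544}{25}\right)}{7 \cdot 5} = - \frac{56 \cdot 12569}{7 \cdot 5 \cdot 25} = \left(-1\right) \frac{100552}{125} = - \frac{100552}{125}$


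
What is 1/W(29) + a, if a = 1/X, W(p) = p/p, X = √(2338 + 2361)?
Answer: 1 + √4699/4699 ≈ 1.0146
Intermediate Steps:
X = √4699 ≈ 68.549
W(p) = 1
a = √4699/4699 (a = 1/(√4699) = √4699/4699 ≈ 0.014588)
1/W(29) + a = 1/1 + √4699/4699 = 1 + √4699/4699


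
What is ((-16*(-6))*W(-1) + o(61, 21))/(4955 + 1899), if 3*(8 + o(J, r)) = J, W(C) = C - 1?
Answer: -539/20562 ≈ -0.026213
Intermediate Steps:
W(C) = -1 + C
o(J, r) = -8 + J/3
((-16*(-6))*W(-1) + o(61, 21))/(4955 + 1899) = ((-16*(-6))*(-1 - 1) + (-8 + (⅓)*61))/(4955 + 1899) = (96*(-2) + (-8 + 61/3))/6854 = (-192 + 37/3)*(1/6854) = -539/3*1/6854 = -539/20562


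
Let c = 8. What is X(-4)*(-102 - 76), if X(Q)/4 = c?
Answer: -5696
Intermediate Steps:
X(Q) = 32 (X(Q) = 4*8 = 32)
X(-4)*(-102 - 76) = 32*(-102 - 76) = 32*(-178) = -5696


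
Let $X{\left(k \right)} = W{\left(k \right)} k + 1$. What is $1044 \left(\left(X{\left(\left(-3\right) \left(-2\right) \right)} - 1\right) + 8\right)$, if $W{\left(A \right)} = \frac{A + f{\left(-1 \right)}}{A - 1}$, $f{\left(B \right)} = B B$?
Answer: $\frac{85608}{5} \approx 17122.0$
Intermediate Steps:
$f{\left(B \right)} = B^{2}$
$W{\left(A \right)} = \frac{1 + A}{-1 + A}$ ($W{\left(A \right)} = \frac{A + \left(-1\right)^{2}}{A - 1} = \frac{A + 1}{-1 + A} = \frac{1 + A}{-1 + A}$)
$X{\left(k \right)} = 1 + \frac{k \left(1 + k\right)}{-1 + k}$ ($X{\left(k \right)} = \frac{1 + k}{-1 + k} k + 1 = \frac{k \left(1 + k\right)}{-1 + k} + 1 = 1 + \frac{k \left(1 + k\right)}{-1 + k}$)
$1044 \left(\left(X{\left(\left(-3\right) \left(-2\right) \right)} - 1\right) + 8\right) = 1044 \left(\left(\frac{-1 - -6 + \left(-3\right) \left(-2\right) \left(1 - -6\right)}{-1 - -6} - 1\right) + 8\right) = 1044 \left(\left(\frac{-1 + 6 + 6 \left(1 + 6\right)}{-1 + 6} - 1\right) + 8\right) = 1044 \left(\left(\frac{-1 + 6 + 6 \cdot 7}{5} - 1\right) + 8\right) = 1044 \left(\left(\frac{-1 + 6 + 42}{5} - 1\right) + 8\right) = 1044 \left(\left(\frac{1}{5} \cdot 47 - 1\right) + 8\right) = 1044 \left(\left(\frac{47}{5} - 1\right) + 8\right) = 1044 \left(\frac{42}{5} + 8\right) = 1044 \cdot \frac{82}{5} = \frac{85608}{5}$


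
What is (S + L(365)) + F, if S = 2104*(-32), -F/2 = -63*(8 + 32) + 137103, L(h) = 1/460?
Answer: -154787239/460 ≈ -3.3649e+5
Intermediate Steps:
L(h) = 1/460
F = -269166 (F = -2*(-63*(8 + 32) + 137103) = -2*(-63*40 + 137103) = -2*(-2520 + 137103) = -2*134583 = -269166)
S = -67328
(S + L(365)) + F = (-67328 + 1/460) - 269166 = -30970879/460 - 269166 = -154787239/460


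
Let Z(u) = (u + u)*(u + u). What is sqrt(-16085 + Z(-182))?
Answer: sqrt(116411) ≈ 341.19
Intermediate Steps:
Z(u) = 4*u**2 (Z(u) = (2*u)*(2*u) = 4*u**2)
sqrt(-16085 + Z(-182)) = sqrt(-16085 + 4*(-182)**2) = sqrt(-16085 + 4*33124) = sqrt(-16085 + 132496) = sqrt(116411)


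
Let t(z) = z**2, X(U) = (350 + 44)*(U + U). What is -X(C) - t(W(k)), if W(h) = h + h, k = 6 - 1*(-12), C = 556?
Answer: -439424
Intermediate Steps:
X(U) = 788*U (X(U) = 394*(2*U) = 788*U)
k = 18 (k = 6 + 12 = 18)
W(h) = 2*h
-X(C) - t(W(k)) = -788*556 - (2*18)**2 = -1*438128 - 1*36**2 = -438128 - 1*1296 = -438128 - 1296 = -439424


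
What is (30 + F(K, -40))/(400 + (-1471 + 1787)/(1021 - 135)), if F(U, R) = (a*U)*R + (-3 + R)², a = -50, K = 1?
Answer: 1718397/177358 ≈ 9.6889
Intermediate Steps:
F(U, R) = (-3 + R)² - 50*R*U (F(U, R) = (-50*U)*R + (-3 + R)² = -50*R*U + (-3 + R)² = (-3 + R)² - 50*R*U)
(30 + F(K, -40))/(400 + (-1471 + 1787)/(1021 - 135)) = (30 + ((-3 - 40)² - 50*(-40)*1))/(400 + (-1471 + 1787)/(1021 - 135)) = (30 + ((-43)² + 2000))/(400 + 316/886) = (30 + (1849 + 2000))/(400 + 316*(1/886)) = (30 + 3849)/(400 + 158/443) = 3879/(177358/443) = 3879*(443/177358) = 1718397/177358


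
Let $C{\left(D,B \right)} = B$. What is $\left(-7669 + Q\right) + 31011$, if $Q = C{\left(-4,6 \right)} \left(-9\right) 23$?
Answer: $22100$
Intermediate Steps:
$Q = -1242$ ($Q = 6 \left(-9\right) 23 = \left(-54\right) 23 = -1242$)
$\left(-7669 + Q\right) + 31011 = \left(-7669 - 1242\right) + 31011 = -8911 + 31011 = 22100$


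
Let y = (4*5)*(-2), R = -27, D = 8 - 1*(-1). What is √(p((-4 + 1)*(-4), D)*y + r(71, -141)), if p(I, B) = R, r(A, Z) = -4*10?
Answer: 4*√65 ≈ 32.249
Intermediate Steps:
D = 9 (D = 8 + 1 = 9)
r(A, Z) = -40
y = -40 (y = 20*(-2) = -40)
p(I, B) = -27
√(p((-4 + 1)*(-4), D)*y + r(71, -141)) = √(-27*(-40) - 40) = √(1080 - 40) = √1040 = 4*√65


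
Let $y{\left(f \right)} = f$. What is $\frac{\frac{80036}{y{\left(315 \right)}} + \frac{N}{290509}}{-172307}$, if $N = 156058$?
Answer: $- \frac{23300336594}{15767871292845} \approx -0.0014777$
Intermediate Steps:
$\frac{\frac{80036}{y{\left(315 \right)}} + \frac{N}{290509}}{-172307} = \frac{\frac{80036}{315} + \frac{156058}{290509}}{-172307} = \left(80036 \cdot \frac{1}{315} + 156058 \cdot \frac{1}{290509}\right) \left(- \frac{1}{172307}\right) = \left(\frac{80036}{315} + \frac{156058}{290509}\right) \left(- \frac{1}{172307}\right) = \frac{23300336594}{91510335} \left(- \frac{1}{172307}\right) = - \frac{23300336594}{15767871292845}$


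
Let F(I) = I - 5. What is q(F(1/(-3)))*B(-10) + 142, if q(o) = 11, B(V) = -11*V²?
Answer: -11958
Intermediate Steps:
F(I) = -5 + I
q(F(1/(-3)))*B(-10) + 142 = 11*(-11*(-10)²) + 142 = 11*(-11*100) + 142 = 11*(-1100) + 142 = -12100 + 142 = -11958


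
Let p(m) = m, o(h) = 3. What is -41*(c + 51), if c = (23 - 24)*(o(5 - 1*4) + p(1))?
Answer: -1927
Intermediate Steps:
c = -4 (c = (23 - 24)*(3 + 1) = -1*4 = -4)
-41*(c + 51) = -41*(-4 + 51) = -41*47 = -1927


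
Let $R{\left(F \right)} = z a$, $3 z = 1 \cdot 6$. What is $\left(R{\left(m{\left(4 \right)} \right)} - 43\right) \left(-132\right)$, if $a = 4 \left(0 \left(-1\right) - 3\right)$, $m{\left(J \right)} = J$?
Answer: $8844$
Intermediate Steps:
$a = -12$ ($a = 4 \left(0 - 3\right) = 4 \left(-3\right) = -12$)
$z = 2$ ($z = \frac{1 \cdot 6}{3} = \frac{1}{3} \cdot 6 = 2$)
$R{\left(F \right)} = -24$ ($R{\left(F \right)} = 2 \left(-12\right) = -24$)
$\left(R{\left(m{\left(4 \right)} \right)} - 43\right) \left(-132\right) = \left(-24 - 43\right) \left(-132\right) = \left(-67\right) \left(-132\right) = 8844$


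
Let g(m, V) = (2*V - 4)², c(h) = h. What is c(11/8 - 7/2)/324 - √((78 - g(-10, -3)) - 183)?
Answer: -17/2592 - I*√205 ≈ -0.0065586 - 14.318*I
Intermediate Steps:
g(m, V) = (-4 + 2*V)²
c(11/8 - 7/2)/324 - √((78 - g(-10, -3)) - 183) = (11/8 - 7/2)/324 - √((78 - 4*(-2 - 3)²) - 183) = (11*(⅛) - 7*½)*(1/324) - √((78 - 4*(-5)²) - 183) = (11/8 - 7/2)*(1/324) - √((78 - 4*25) - 183) = -17/8*1/324 - √((78 - 1*100) - 183) = -17/2592 - √((78 - 100) - 183) = -17/2592 - √(-22 - 183) = -17/2592 - √(-205) = -17/2592 - I*√205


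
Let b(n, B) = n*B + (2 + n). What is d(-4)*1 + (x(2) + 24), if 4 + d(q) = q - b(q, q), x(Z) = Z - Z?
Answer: 2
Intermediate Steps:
x(Z) = 0
b(n, B) = 2 + n + B*n (b(n, B) = B*n + (2 + n) = 2 + n + B*n)
d(q) = -6 - q² (d(q) = -4 + (q - (2 + q + q*q)) = -4 + (q - (2 + q + q²)) = -4 + (q + (-2 - q - q²)) = -4 + (-2 - q²) = -6 - q²)
d(-4)*1 + (x(2) + 24) = (-6 - 1*(-4)²)*1 + (0 + 24) = (-6 - 1*16)*1 + 24 = (-6 - 16)*1 + 24 = -22*1 + 24 = -22 + 24 = 2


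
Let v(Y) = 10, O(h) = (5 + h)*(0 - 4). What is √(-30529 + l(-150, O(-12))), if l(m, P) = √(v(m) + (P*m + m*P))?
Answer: √(-30529 + I*√8390) ≈ 0.2621 + 174.73*I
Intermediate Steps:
O(h) = -20 - 4*h (O(h) = (5 + h)*(-4) = -20 - 4*h)
l(m, P) = √(10 + 2*P*m) (l(m, P) = √(10 + (P*m + m*P)) = √(10 + (P*m + P*m)) = √(10 + 2*P*m))
√(-30529 + l(-150, O(-12))) = √(-30529 + √(10 + 2*(-20 - 4*(-12))*(-150))) = √(-30529 + √(10 + 2*(-20 + 48)*(-150))) = √(-30529 + √(10 + 2*28*(-150))) = √(-30529 + √(10 - 8400)) = √(-30529 + √(-8390)) = √(-30529 + I*√8390)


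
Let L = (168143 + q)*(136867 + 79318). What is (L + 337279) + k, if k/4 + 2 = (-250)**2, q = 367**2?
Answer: 65468323191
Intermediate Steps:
q = 134689
k = 249992 (k = -8 + 4*(-250)**2 = -8 + 4*62500 = -8 + 250000 = 249992)
L = 65467735920 (L = (168143 + 134689)*(136867 + 79318) = 302832*216185 = 65467735920)
(L + 337279) + k = (65467735920 + 337279) + 249992 = 65468073199 + 249992 = 65468323191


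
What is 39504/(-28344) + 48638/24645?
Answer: 16875808/29105745 ≈ 0.57981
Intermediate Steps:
39504/(-28344) + 48638/24645 = 39504*(-1/28344) + 48638*(1/24645) = -1646/1181 + 48638/24645 = 16875808/29105745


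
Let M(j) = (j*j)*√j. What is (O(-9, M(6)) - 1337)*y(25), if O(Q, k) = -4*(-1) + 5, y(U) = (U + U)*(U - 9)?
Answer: -1062400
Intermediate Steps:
y(U) = 2*U*(-9 + U) (y(U) = (2*U)*(-9 + U) = 2*U*(-9 + U))
M(j) = j^(5/2) (M(j) = j²*√j = j^(5/2))
O(Q, k) = 9 (O(Q, k) = 4 + 5 = 9)
(O(-9, M(6)) - 1337)*y(25) = (9 - 1337)*(2*25*(-9 + 25)) = -2656*25*16 = -1328*800 = -1062400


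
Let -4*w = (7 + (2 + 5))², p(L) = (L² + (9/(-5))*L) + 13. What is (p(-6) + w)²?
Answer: 2916/25 ≈ 116.64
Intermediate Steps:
p(L) = 13 + L² - 9*L/5 (p(L) = (L² + (9*(-⅕))*L) + 13 = (L² - 9*L/5) + 13 = 13 + L² - 9*L/5)
w = -49 (w = -(7 + (2 + 5))²/4 = -(7 + 7)²/4 = -¼*14² = -¼*196 = -49)
(p(-6) + w)² = ((13 + (-6)² - 9/5*(-6)) - 49)² = ((13 + 36 + 54/5) - 49)² = (299/5 - 49)² = (54/5)² = 2916/25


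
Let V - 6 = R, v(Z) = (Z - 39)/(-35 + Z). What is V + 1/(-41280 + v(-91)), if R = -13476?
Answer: -35029745313/2600575 ≈ -13470.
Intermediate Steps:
v(Z) = (-39 + Z)/(-35 + Z)
V = -13470 (V = 6 - 13476 = -13470)
V + 1/(-41280 + v(-91)) = -13470 + 1/(-41280 + (-39 - 91)/(-35 - 91)) = -13470 + 1/(-41280 - 130/(-126)) = -13470 + 1/(-41280 - 1/126*(-130)) = -13470 + 1/(-41280 + 65/63) = -13470 + 1/(-2600575/63) = -13470 - 63/2600575 = -35029745313/2600575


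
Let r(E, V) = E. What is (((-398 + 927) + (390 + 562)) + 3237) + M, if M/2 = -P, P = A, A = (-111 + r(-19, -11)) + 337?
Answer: 4304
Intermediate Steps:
A = 207 (A = (-111 - 19) + 337 = -130 + 337 = 207)
P = 207
M = -414 (M = 2*(-1*207) = 2*(-207) = -414)
(((-398 + 927) + (390 + 562)) + 3237) + M = (((-398 + 927) + (390 + 562)) + 3237) - 414 = ((529 + 952) + 3237) - 414 = (1481 + 3237) - 414 = 4718 - 414 = 4304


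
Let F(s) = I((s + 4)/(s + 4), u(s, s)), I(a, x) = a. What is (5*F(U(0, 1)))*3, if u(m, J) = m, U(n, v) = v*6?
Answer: 15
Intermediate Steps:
U(n, v) = 6*v
F(s) = 1 (F(s) = (s + 4)/(s + 4) = (4 + s)/(4 + s) = 1)
(5*F(U(0, 1)))*3 = (5*1)*3 = 5*3 = 15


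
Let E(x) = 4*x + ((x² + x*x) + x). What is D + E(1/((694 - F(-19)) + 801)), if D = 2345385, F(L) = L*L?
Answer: 754015479683/321489 ≈ 2.3454e+6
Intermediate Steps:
F(L) = L²
E(x) = 2*x² + 5*x (E(x) = 4*x + ((x² + x²) + x) = 4*x + (2*x² + x) = 4*x + (x + 2*x²) = 2*x² + 5*x)
D + E(1/((694 - F(-19)) + 801)) = 2345385 + (5 + 2/((694 - 1*(-19)²) + 801))/((694 - 1*(-19)²) + 801) = 2345385 + (5 + 2/((694 - 1*361) + 801))/((694 - 1*361) + 801) = 2345385 + (5 + 2/((694 - 361) + 801))/((694 - 361) + 801) = 2345385 + (5 + 2/(333 + 801))/(333 + 801) = 2345385 + (5 + 2/1134)/1134 = 2345385 + (5 + 2*(1/1134))/1134 = 2345385 + (5 + 1/567)/1134 = 2345385 + (1/1134)*(2836/567) = 2345385 + 1418/321489 = 754015479683/321489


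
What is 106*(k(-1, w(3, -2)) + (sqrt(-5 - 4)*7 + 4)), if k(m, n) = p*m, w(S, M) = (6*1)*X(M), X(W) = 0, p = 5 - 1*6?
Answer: 530 + 2226*I ≈ 530.0 + 2226.0*I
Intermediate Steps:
p = -1 (p = 5 - 6 = -1)
w(S, M) = 0 (w(S, M) = (6*1)*0 = 6*0 = 0)
k(m, n) = -m
106*(k(-1, w(3, -2)) + (sqrt(-5 - 4)*7 + 4)) = 106*(-1*(-1) + (sqrt(-5 - 4)*7 + 4)) = 106*(1 + (sqrt(-9)*7 + 4)) = 106*(1 + ((3*I)*7 + 4)) = 106*(1 + (21*I + 4)) = 106*(1 + (4 + 21*I)) = 106*(5 + 21*I) = 530 + 2226*I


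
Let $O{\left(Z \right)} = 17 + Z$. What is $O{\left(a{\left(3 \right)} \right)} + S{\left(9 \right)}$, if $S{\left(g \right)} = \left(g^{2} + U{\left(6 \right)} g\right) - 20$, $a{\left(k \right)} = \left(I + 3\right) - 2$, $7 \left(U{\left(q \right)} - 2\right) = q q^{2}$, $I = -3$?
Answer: $\frac{2602}{7} \approx 371.71$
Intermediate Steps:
$U{\left(q \right)} = 2 + \frac{q^{3}}{7}$ ($U{\left(q \right)} = 2 + \frac{q q^{2}}{7} = 2 + \frac{q^{3}}{7}$)
$a{\left(k \right)} = -2$ ($a{\left(k \right)} = \left(-3 + 3\right) - 2 = 0 - 2 = -2$)
$S{\left(g \right)} = -20 + g^{2} + \frac{230 g}{7}$ ($S{\left(g \right)} = \left(g^{2} + \left(2 + \frac{6^{3}}{7}\right) g\right) - 20 = \left(g^{2} + \left(2 + \frac{1}{7} \cdot 216\right) g\right) - 20 = \left(g^{2} + \left(2 + \frac{216}{7}\right) g\right) - 20 = \left(g^{2} + \frac{230 g}{7}\right) - 20 = -20 + g^{2} + \frac{230 g}{7}$)
$O{\left(a{\left(3 \right)} \right)} + S{\left(9 \right)} = \left(17 - 2\right) + \left(-20 + 9^{2} + \frac{230}{7} \cdot 9\right) = 15 + \left(-20 + 81 + \frac{2070}{7}\right) = 15 + \frac{2497}{7} = \frac{2602}{7}$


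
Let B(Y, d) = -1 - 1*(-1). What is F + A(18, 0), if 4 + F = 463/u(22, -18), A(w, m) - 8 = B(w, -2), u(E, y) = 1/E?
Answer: 10190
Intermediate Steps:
B(Y, d) = 0 (B(Y, d) = -1 + 1 = 0)
A(w, m) = 8 (A(w, m) = 8 + 0 = 8)
F = 10182 (F = -4 + 463/(1/22) = -4 + 463*22 = -4 + 10186 = 10182)
F + A(18, 0) = 10182 + 8 = 10190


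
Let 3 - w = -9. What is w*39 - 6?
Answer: 462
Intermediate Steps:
w = 12 (w = 3 - 1*(-9) = 3 + 9 = 12)
w*39 - 6 = 12*39 - 6 = 468 - 6 = 462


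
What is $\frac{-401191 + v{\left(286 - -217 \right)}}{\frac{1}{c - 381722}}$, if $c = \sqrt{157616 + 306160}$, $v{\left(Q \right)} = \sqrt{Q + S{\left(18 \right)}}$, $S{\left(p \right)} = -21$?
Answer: $2 \left(190861 - 2 \sqrt{28986}\right) \left(401191 - \sqrt{482}\right) \approx 1.5286 \cdot 10^{11}$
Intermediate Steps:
$v{\left(Q \right)} = \sqrt{-21 + Q}$ ($v{\left(Q \right)} = \sqrt{Q - 21} = \sqrt{-21 + Q}$)
$c = 4 \sqrt{28986}$ ($c = \sqrt{463776} = 4 \sqrt{28986} \approx 681.01$)
$\frac{-401191 + v{\left(286 - -217 \right)}}{\frac{1}{c - 381722}} = \frac{-401191 + \sqrt{-21 + \left(286 - -217\right)}}{\frac{1}{4 \sqrt{28986} - 381722}} = \frac{-401191 + \sqrt{-21 + \left(286 + 217\right)}}{\frac{1}{-381722 + 4 \sqrt{28986}}} = \left(-401191 + \sqrt{-21 + 503}\right) \left(-381722 + 4 \sqrt{28986}\right) = \left(-401191 + \sqrt{482}\right) \left(-381722 + 4 \sqrt{28986}\right)$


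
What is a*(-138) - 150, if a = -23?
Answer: 3024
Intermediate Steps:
a*(-138) - 150 = -23*(-138) - 150 = 3174 - 150 = 3024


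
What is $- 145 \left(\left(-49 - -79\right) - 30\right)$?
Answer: $0$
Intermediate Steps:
$- 145 \left(\left(-49 - -79\right) - 30\right) = - 145 \left(\left(-49 + 79\right) - 30\right) = - 145 \left(30 - 30\right) = \left(-145\right) 0 = 0$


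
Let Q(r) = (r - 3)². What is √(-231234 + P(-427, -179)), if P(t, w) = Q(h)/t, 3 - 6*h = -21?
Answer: I*√42160664413/427 ≈ 480.87*I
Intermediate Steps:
h = 4 (h = ½ - ⅙*(-21) = ½ + 7/2 = 4)
Q(r) = (-3 + r)²
P(t, w) = 1/t (P(t, w) = (-3 + 4)²/t = 1²/t = 1/t)
√(-231234 + P(-427, -179)) = √(-231234 + 1/(-427)) = √(-231234 - 1/427) = √(-98736919/427) = I*√42160664413/427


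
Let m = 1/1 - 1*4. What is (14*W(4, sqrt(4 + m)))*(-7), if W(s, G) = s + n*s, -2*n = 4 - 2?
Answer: 0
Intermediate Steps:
m = -3 (m = 1 - 4 = -3)
n = -1 (n = -(4 - 2)/2 = -1/2*2 = -1)
W(s, G) = 0 (W(s, G) = s - s = 0)
(14*W(4, sqrt(4 + m)))*(-7) = (14*0)*(-7) = 0*(-7) = 0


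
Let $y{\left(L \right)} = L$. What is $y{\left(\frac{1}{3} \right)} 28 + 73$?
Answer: $\frac{247}{3} \approx 82.333$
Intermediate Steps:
$y{\left(\frac{1}{3} \right)} 28 + 73 = \frac{1}{3} \cdot 28 + 73 = \frac{28}{3} + 73 = \frac{247}{3}$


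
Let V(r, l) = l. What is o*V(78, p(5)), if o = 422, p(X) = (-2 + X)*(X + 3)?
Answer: 10128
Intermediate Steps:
p(X) = (-2 + X)*(3 + X)
o*V(78, p(5)) = 422*(-6 + 5 + 5**2) = 422*(-6 + 5 + 25) = 422*24 = 10128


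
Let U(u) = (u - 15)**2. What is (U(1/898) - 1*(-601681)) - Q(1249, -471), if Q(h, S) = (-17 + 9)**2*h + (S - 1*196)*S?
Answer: 167581207513/806404 ≈ 2.0781e+5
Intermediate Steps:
Q(h, S) = 64*h + S*(-196 + S) (Q(h, S) = (-8)**2*h + (S - 196)*S = 64*h + (-196 + S)*S = 64*h + S*(-196 + S))
U(u) = (-15 + u)**2
(U(1/898) - 1*(-601681)) - Q(1249, -471) = ((-15 + 1/898)**2 - 1*(-601681)) - ((-471)**2 - 196*(-471) + 64*1249) = ((-15 + 1/898)**2 + 601681) - (221841 + 92316 + 79936) = ((-13469/898)**2 + 601681) - 1*394093 = (181413961/806404 + 601681) - 394093 = 485379379085/806404 - 394093 = 167581207513/806404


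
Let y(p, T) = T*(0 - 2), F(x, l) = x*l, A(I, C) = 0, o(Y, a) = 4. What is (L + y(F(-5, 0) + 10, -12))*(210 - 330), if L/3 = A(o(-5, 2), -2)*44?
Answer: -2880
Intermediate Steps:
F(x, l) = l*x
L = 0 (L = 3*(0*44) = 3*0 = 0)
y(p, T) = -2*T (y(p, T) = T*(-2) = -2*T)
(L + y(F(-5, 0) + 10, -12))*(210 - 330) = (0 - 2*(-12))*(210 - 330) = (0 + 24)*(-120) = 24*(-120) = -2880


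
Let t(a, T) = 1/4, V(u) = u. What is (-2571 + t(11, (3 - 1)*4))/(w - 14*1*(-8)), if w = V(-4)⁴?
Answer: -10283/1472 ≈ -6.9857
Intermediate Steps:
w = 256 (w = (-4)⁴ = 256)
t(a, T) = ¼
(-2571 + t(11, (3 - 1)*4))/(w - 14*1*(-8)) = (-2571 + ¼)/(256 - 14*1*(-8)) = -10283/(4*(256 - 14*(-8))) = -10283/(4*(256 + 112)) = -10283/4/368 = -10283/4*1/368 = -10283/1472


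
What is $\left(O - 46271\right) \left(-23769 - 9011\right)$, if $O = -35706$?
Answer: $2687206060$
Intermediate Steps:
$\left(O - 46271\right) \left(-23769 - 9011\right) = \left(-35706 - 46271\right) \left(-23769 - 9011\right) = \left(-81977\right) \left(-32780\right) = 2687206060$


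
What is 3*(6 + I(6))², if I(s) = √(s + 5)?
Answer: 141 + 36*√11 ≈ 260.40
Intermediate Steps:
I(s) = √(5 + s)
3*(6 + I(6))² = 3*(6 + √(5 + 6))² = 3*(6 + √11)²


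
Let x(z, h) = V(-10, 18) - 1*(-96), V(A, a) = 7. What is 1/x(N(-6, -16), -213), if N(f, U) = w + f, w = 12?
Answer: 1/103 ≈ 0.0097087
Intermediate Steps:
N(f, U) = 12 + f
x(z, h) = 103 (x(z, h) = 7 - 1*(-96) = 7 + 96 = 103)
1/x(N(-6, -16), -213) = 1/103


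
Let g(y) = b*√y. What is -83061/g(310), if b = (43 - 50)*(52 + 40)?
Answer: 83061*√310/199640 ≈ 7.3254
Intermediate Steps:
b = -644 (b = -7*92 = -644)
g(y) = -644*√y
-83061/g(310) = -83061*(-√310/199640) = -(-83061)*√310/199640 = 83061*√310/199640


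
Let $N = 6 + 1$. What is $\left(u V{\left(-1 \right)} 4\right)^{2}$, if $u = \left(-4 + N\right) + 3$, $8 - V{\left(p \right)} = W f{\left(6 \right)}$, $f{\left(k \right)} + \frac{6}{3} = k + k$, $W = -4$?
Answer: $1327104$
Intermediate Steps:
$f{\left(k \right)} = -2 + 2 k$ ($f{\left(k \right)} = -2 + \left(k + k\right) = -2 + 2 k$)
$N = 7$
$V{\left(p \right)} = 48$ ($V{\left(p \right)} = 8 - - 4 \left(-2 + 2 \cdot 6\right) = 8 - - 4 \left(-2 + 12\right) = 8 - \left(-4\right) 10 = 8 - -40 = 8 + 40 = 48$)
$u = 6$ ($u = \left(-4 + 7\right) + 3 = 3 + 3 = 6$)
$\left(u V{\left(-1 \right)} 4\right)^{2} = \left(6 \cdot 48 \cdot 4\right)^{2} = \left(288 \cdot 4\right)^{2} = 1152^{2} = 1327104$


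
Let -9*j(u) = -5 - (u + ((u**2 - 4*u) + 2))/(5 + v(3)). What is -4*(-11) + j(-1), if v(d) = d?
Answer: 1607/36 ≈ 44.639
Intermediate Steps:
j(u) = 7/12 - u/24 + u**2/72 (j(u) = -(-5 - (u + ((u**2 - 4*u) + 2))/(5 + 3))/9 = -(-5 - (u + (2 + u**2 - 4*u))/8)/9 = -(-5 - (2 + u**2 - 3*u)/8)/9 = -(-5 - (1/4 - 3*u/8 + u**2/8))/9 = -(-5 + (-1/4 - u**2/8 + 3*u/8))/9 = -(-21/4 - u**2/8 + 3*u/8)/9 = 7/12 - u/24 + u**2/72)
-4*(-11) + j(-1) = -4*(-11) + (7/12 - 1/24*(-1) + (1/72)*(-1)**2) = 44 + (7/12 + 1/24 + (1/72)*1) = 44 + (7/12 + 1/24 + 1/72) = 44 + 23/36 = 1607/36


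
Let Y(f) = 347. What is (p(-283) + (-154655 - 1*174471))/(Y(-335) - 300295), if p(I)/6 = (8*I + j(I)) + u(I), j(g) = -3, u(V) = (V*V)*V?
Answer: 68166925/149974 ≈ 454.52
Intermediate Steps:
u(V) = V³ (u(V) = V²*V = V³)
p(I) = -18 + 6*I³ + 48*I (p(I) = 6*((8*I - 3) + I³) = 6*((-3 + 8*I) + I³) = 6*(-3 + I³ + 8*I) = -18 + 6*I³ + 48*I)
(p(-283) + (-154655 - 1*174471))/(Y(-335) - 300295) = ((-18 + 6*(-283)³ + 48*(-283)) + (-154655 - 1*174471))/(347 - 300295) = ((-18 + 6*(-22665187) - 13584) + (-154655 - 174471))/(-299948) = ((-18 - 135991122 - 13584) - 329126)*(-1/299948) = (-136004724 - 329126)*(-1/299948) = -136333850*(-1/299948) = 68166925/149974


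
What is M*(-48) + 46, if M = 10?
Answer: -434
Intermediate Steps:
M*(-48) + 46 = 10*(-48) + 46 = -480 + 46 = -434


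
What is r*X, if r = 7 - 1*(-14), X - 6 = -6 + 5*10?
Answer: 1050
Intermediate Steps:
X = 50 (X = 6 + (-6 + 5*10) = 6 + (-6 + 50) = 6 + 44 = 50)
r = 21 (r = 7 + 14 = 21)
r*X = 21*50 = 1050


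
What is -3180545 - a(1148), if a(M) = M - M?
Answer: -3180545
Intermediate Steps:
a(M) = 0
-3180545 - a(1148) = -3180545 - 1*0 = -3180545 + 0 = -3180545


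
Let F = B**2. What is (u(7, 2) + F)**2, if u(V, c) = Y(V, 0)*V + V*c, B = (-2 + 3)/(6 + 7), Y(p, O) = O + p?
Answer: 113379904/28561 ≈ 3969.7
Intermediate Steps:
B = 1/13 ≈ 0.076923
u(V, c) = V**2 + V*c (u(V, c) = (0 + V)*V + V*c = V*V + V*c = V**2 + V*c)
F = 1/169 (F = (1/13)**2 = 1/169 ≈ 0.0059172)
(u(7, 2) + F)**2 = (7*(7 + 2) + 1/169)**2 = (7*9 + 1/169)**2 = (63 + 1/169)**2 = (10648/169)**2 = 113379904/28561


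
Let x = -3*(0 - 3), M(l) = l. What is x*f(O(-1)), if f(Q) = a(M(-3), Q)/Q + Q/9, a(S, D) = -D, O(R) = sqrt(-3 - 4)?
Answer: -9 + I*sqrt(7) ≈ -9.0 + 2.6458*I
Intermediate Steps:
O(R) = I*sqrt(7) (O(R) = sqrt(-7) = I*sqrt(7))
f(Q) = -1 + Q/9 (f(Q) = (-Q)/Q + Q/9 = -1 + Q*(1/9) = -1 + Q/9)
x = 9 (x = -3*(-3) = 9)
x*f(O(-1)) = 9*(-1 + (I*sqrt(7))/9) = 9*(-1 + I*sqrt(7)/9) = -9 + I*sqrt(7)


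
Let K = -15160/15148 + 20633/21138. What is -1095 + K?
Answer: -87656294419/80049606 ≈ -1095.0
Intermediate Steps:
K = -1975849/80049606 (K = -15160*1/15148 + 20633*(1/21138) = -3790/3787 + 20633/21138 = -1975849/80049606 ≈ -0.024683)
-1095 + K = -1095 - 1975849/80049606 = -87656294419/80049606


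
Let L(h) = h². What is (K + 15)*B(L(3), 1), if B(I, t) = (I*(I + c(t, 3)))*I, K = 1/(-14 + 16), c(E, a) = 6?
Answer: 37665/2 ≈ 18833.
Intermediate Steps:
K = ½ (K = 1/2 = ½ ≈ 0.50000)
B(I, t) = I²*(6 + I) (B(I, t) = (I*(I + 6))*I = (I*(6 + I))*I = I²*(6 + I))
(K + 15)*B(L(3), 1) = (½ + 15)*((3²)²*(6 + 3²)) = 31*(9²*(6 + 9))/2 = 31*(81*15)/2 = (31/2)*1215 = 37665/2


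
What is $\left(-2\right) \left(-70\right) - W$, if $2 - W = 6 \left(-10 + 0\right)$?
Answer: $78$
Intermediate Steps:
$W = 62$ ($W = 2 - 6 \left(-10 + 0\right) = 2 - 6 \left(-10\right) = 2 - -60 = 2 + 60 = 62$)
$\left(-2\right) \left(-70\right) - W = \left(-2\right) \left(-70\right) - 62 = 140 - 62 = 78$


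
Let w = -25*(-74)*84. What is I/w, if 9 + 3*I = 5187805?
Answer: 1296949/116550 ≈ 11.128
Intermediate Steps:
I = 5187796/3 (I = -3 + (1/3)*5187805 = -3 + 5187805/3 = 5187796/3 ≈ 1.7293e+6)
w = 155400 (w = 1850*84 = 155400)
I/w = (5187796/3)/155400 = (5187796/3)*(1/155400) = 1296949/116550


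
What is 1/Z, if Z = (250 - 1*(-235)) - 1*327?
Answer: 1/158 ≈ 0.0063291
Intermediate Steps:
Z = 158 (Z = (250 + 235) - 327 = 485 - 327 = 158)
1/Z = 1/158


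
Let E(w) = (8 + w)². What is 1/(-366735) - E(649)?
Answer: -158300796016/366735 ≈ -4.3165e+5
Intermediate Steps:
1/(-366735) - E(649) = 1/(-366735) - (8 + 649)² = -1/366735 - 1*657² = -1/366735 - 1*431649 = -1/366735 - 431649 = -158300796016/366735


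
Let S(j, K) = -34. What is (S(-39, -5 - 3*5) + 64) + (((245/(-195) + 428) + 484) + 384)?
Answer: 51665/39 ≈ 1324.7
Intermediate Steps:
(S(-39, -5 - 3*5) + 64) + (((245/(-195) + 428) + 484) + 384) = (-34 + 64) + (((245/(-195) + 428) + 484) + 384) = 30 + (((245*(-1/195) + 428) + 484) + 384) = 30 + (((-49/39 + 428) + 484) + 384) = 30 + ((16643/39 + 484) + 384) = 30 + (35519/39 + 384) = 30 + 50495/39 = 51665/39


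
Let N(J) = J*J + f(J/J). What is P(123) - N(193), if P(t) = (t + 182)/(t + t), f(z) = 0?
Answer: -9162949/246 ≈ -37248.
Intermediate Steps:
N(J) = J² (N(J) = J*J + 0 = J² + 0 = J²)
P(t) = (182 + t)/(2*t) (P(t) = (182 + t)/((2*t)) = (182 + t)*(1/(2*t)) = (182 + t)/(2*t))
P(123) - N(193) = (½)*(182 + 123)/123 - 1*193² = (½)*(1/123)*305 - 1*37249 = 305/246 - 37249 = -9162949/246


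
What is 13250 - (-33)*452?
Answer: 28166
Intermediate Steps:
13250 - (-33)*452 = 13250 - 1*(-14916) = 13250 + 14916 = 28166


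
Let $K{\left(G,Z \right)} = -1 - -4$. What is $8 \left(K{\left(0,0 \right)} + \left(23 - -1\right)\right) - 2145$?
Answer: $-1929$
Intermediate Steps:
$K{\left(G,Z \right)} = 3$ ($K{\left(G,Z \right)} = -1 + 4 = 3$)
$8 \left(K{\left(0,0 \right)} + \left(23 - -1\right)\right) - 2145 = 8 \left(3 + \left(23 - -1\right)\right) - 2145 = 8 \left(3 + \left(23 + 1\right)\right) - 2145 = 8 \left(3 + 24\right) - 2145 = 8 \cdot 27 - 2145 = 216 - 2145 = -1929$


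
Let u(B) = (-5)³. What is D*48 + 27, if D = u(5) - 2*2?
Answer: -6165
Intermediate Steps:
u(B) = -125
D = -129 (D = -125 - 2*2 = -125 - 4 = -129)
D*48 + 27 = -129*48 + 27 = -6192 + 27 = -6165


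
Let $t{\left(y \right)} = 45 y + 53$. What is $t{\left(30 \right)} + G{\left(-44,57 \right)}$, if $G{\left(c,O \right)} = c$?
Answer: $1359$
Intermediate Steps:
$t{\left(y \right)} = 53 + 45 y$
$t{\left(30 \right)} + G{\left(-44,57 \right)} = \left(53 + 45 \cdot 30\right) - 44 = \left(53 + 1350\right) - 44 = 1403 - 44 = 1359$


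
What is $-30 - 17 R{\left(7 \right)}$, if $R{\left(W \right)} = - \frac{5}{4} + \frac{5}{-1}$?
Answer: $\frac{305}{4} \approx 76.25$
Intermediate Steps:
$R{\left(W \right)} = - \frac{25}{4}$ ($R{\left(W \right)} = \left(-5\right) \frac{1}{4} + 5 \left(-1\right) = - \frac{5}{4} - 5 = - \frac{25}{4}$)
$-30 - 17 R{\left(7 \right)} = -30 - - \frac{425}{4} = -30 + \frac{425}{4} = \frac{305}{4}$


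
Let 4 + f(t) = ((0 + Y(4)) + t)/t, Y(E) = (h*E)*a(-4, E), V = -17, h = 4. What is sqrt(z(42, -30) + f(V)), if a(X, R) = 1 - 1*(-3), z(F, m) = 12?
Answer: sqrt(1513)/17 ≈ 2.2881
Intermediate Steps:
a(X, R) = 4 (a(X, R) = 1 + 3 = 4)
Y(E) = 16*E (Y(E) = (4*E)*4 = 16*E)
f(t) = -4 + (64 + t)/t (f(t) = -4 + ((0 + 16*4) + t)/t = -4 + ((0 + 64) + t)/t = -4 + (64 + t)/t)
sqrt(z(42, -30) + f(V)) = sqrt(12 + (-3 + 64/(-17))) = sqrt(12 + (-3 + 64*(-1/17))) = sqrt(12 + (-3 - 64/17)) = sqrt(12 - 115/17) = sqrt(89/17) = sqrt(1513)/17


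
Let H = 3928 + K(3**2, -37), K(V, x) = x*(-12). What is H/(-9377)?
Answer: -4372/9377 ≈ -0.46625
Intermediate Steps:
K(V, x) = -12*x
H = 4372 (H = 3928 - 12*(-37) = 3928 + 444 = 4372)
H/(-9377) = 4372/(-9377) = 4372*(-1/9377) = -4372/9377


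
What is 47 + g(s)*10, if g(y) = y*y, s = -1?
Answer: 57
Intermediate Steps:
g(y) = y**2
47 + g(s)*10 = 47 + (-1)**2*10 = 47 + 1*10 = 47 + 10 = 57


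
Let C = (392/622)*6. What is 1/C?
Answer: 311/1176 ≈ 0.26446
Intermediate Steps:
C = 1176/311 (C = (392*(1/622))*6 = (196/311)*6 = 1176/311 ≈ 3.7813)
1/C = 1/(1176/311) = 311/1176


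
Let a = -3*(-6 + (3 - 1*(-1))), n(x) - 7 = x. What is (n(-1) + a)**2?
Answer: 144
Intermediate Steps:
n(x) = 7 + x
a = 6 (a = -3*(-6 + (3 + 1)) = -3*(-6 + 4) = -3*(-2) = 6)
(n(-1) + a)**2 = ((7 - 1) + 6)**2 = (6 + 6)**2 = 12**2 = 144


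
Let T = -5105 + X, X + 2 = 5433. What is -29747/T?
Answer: -29747/326 ≈ -91.248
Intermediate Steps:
X = 5431 (X = -2 + 5433 = 5431)
T = 326 (T = -5105 + 5431 = 326)
-29747/T = -29747/326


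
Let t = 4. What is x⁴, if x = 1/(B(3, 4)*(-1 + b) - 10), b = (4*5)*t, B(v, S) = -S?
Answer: 1/11294588176 ≈ 8.8538e-11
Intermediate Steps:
b = 80 (b = (4*5)*4 = 20*4 = 80)
x = -1/326 (x = 1/((-1*4)*(-1 + 80) - 10) = 1/(-4*79 - 10) = 1/(-316 - 10) = 1/(-326) = -1/326 ≈ -0.0030675)
x⁴ = (-1/326)⁴ = 1/11294588176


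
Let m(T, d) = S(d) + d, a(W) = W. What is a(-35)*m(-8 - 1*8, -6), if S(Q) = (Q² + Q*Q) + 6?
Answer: -2520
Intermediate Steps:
S(Q) = 6 + 2*Q² (S(Q) = (Q² + Q²) + 6 = 2*Q² + 6 = 6 + 2*Q²)
m(T, d) = 6 + d + 2*d² (m(T, d) = (6 + 2*d²) + d = 6 + d + 2*d²)
a(-35)*m(-8 - 1*8, -6) = -35*(6 - 6 + 2*(-6)²) = -35*(6 - 6 + 2*36) = -35*(6 - 6 + 72) = -35*72 = -2520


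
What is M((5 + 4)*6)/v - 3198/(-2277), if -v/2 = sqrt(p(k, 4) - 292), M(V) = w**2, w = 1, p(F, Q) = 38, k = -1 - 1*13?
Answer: 1066/759 + I*sqrt(254)/508 ≈ 1.4045 + 0.031373*I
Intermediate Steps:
k = -14 (k = -1 - 13 = -14)
M(V) = 1 (M(V) = 1**2 = 1)
v = -2*I*sqrt(254) (v = -2*sqrt(38 - 292) = -2*I*sqrt(254) ≈ -31.875*I)
M((5 + 4)*6)/v - 3198/(-2277) = 1/(-2*I*sqrt(254)) - 3198/(-2277) = 1*(I*sqrt(254)/508) - 3198*(-1/2277) = I*sqrt(254)/508 + 1066/759 = 1066/759 + I*sqrt(254)/508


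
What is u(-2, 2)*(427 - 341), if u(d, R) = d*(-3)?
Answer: 516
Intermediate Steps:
u(d, R) = -3*d
u(-2, 2)*(427 - 341) = (-3*(-2))*(427 - 341) = 6*86 = 516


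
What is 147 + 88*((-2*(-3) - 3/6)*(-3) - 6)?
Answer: -1833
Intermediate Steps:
147 + 88*((-2*(-3) - 3/6)*(-3) - 6) = 147 + 88*((6 - 3*⅙)*(-3) - 6) = 147 + 88*((6 - ½)*(-3) - 6) = 147 + 88*((11/2)*(-3) - 6) = 147 + 88*(-33/2 - 6) = 147 + 88*(-45/2) = 147 - 1980 = -1833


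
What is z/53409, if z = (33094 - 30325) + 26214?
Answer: 9661/17803 ≈ 0.54266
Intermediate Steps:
z = 28983 (z = 2769 + 26214 = 28983)
z/53409 = 28983/53409 = 28983*(1/53409) = 9661/17803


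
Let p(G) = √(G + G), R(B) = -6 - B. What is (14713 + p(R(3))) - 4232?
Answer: 10481 + 3*I*√2 ≈ 10481.0 + 4.2426*I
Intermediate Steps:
p(G) = √2*√G (p(G) = √(2*G) = √2*√G)
(14713 + p(R(3))) - 4232 = (14713 + √2*√(-6 - 1*3)) - 4232 = (14713 + √2*√(-6 - 3)) - 4232 = (14713 + √2*√(-9)) - 4232 = (14713 + √2*(3*I)) - 4232 = (14713 + 3*I*√2) - 4232 = 10481 + 3*I*√2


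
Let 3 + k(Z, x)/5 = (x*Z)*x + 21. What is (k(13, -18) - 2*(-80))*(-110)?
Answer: -2344100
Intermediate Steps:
k(Z, x) = 90 + 5*Z*x² (k(Z, x) = -15 + 5*((x*Z)*x + 21) = -15 + 5*((Z*x)*x + 21) = -15 + 5*(Z*x² + 21) = -15 + 5*(21 + Z*x²) = -15 + (105 + 5*Z*x²) = 90 + 5*Z*x²)
(k(13, -18) - 2*(-80))*(-110) = ((90 + 5*13*(-18)²) - 2*(-80))*(-110) = ((90 + 5*13*324) + 160)*(-110) = ((90 + 21060) + 160)*(-110) = (21150 + 160)*(-110) = 21310*(-110) = -2344100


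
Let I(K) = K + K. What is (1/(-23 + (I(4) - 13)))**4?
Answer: 1/614656 ≈ 1.6269e-6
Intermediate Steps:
I(K) = 2*K
(1/(-23 + (I(4) - 13)))**4 = (1/(-23 + (2*4 - 13)))**4 = (1/(-23 + (8 - 13)))**4 = (1/(-23 - 5))**4 = (1/(-28))**4 = (-1/28)**4 = 1/614656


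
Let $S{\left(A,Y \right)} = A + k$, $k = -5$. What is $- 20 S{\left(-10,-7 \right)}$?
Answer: $300$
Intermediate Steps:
$S{\left(A,Y \right)} = -5 + A$ ($S{\left(A,Y \right)} = A - 5 = -5 + A$)
$- 20 S{\left(-10,-7 \right)} = - 20 \left(-5 - 10\right) = \left(-20\right) \left(-15\right) = 300$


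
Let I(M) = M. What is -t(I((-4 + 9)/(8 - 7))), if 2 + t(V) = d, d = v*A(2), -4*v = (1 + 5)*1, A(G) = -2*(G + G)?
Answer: -10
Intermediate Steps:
A(G) = -4*G
v = -3/2 (v = -(1 + 5)/4 = -3/2 ≈ -1.5000)
d = 12 (d = -(-6)*2 = -3/2*(-8) = 12)
t(V) = 10 (t(V) = -2 + 12 = 10)
-t(I((-4 + 9)/(8 - 7))) = -1*10 = -10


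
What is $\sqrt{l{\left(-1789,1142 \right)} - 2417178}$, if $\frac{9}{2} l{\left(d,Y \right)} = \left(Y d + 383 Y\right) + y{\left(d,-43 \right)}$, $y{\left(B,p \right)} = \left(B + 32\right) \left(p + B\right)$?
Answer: $\frac{i \sqrt{18528258}}{3} \approx 1434.8 i$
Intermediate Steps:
$y{\left(B,p \right)} = \left(32 + B\right) \left(B + p\right)$
$l{\left(d,Y \right)} = - \frac{2752}{9} - \frac{22 d}{9} + \frac{2 d^{2}}{9} + \frac{766 Y}{9} + \frac{2 Y d}{9}$ ($l{\left(d,Y \right)} = \frac{2 \left(\left(Y d + 383 Y\right) + \left(d^{2} + 32 d + 32 \left(-43\right) + d \left(-43\right)\right)\right)}{9} = \frac{2 \left(\left(383 Y + Y d\right) + \left(d^{2} + 32 d - 1376 - 43 d\right)\right)}{9} = \frac{2 \left(\left(383 Y + Y d\right) - \left(1376 - d^{2} + 11 d\right)\right)}{9} = \frac{2 \left(-1376 + d^{2} - 11 d + 383 Y + Y d\right)}{9} = - \frac{2752}{9} - \frac{22 d}{9} + \frac{2 d^{2}}{9} + \frac{766 Y}{9} + \frac{2 Y d}{9}$)
$\sqrt{l{\left(-1789,1142 \right)} - 2417178} = \sqrt{\left(- \frac{2752}{9} - - \frac{39358}{9} + \frac{2 \left(-1789\right)^{2}}{9} + \frac{766}{9} \cdot 1142 + \frac{2}{9} \cdot 1142 \left(-1789\right)\right) - 2417178} = \sqrt{\left(- \frac{2752}{9} + \frac{39358}{9} + \frac{2}{9} \cdot 3200521 + \frac{874772}{9} - \frac{4086076}{9}\right) - 2417178} = \sqrt{\left(- \frac{2752}{9} + \frac{39358}{9} + \frac{6401042}{9} + \frac{874772}{9} - \frac{4086076}{9}\right) - 2417178} = \sqrt{\frac{1075448}{3} - 2417178} = \sqrt{- \frac{6176086}{3}} = \frac{i \sqrt{18528258}}{3}$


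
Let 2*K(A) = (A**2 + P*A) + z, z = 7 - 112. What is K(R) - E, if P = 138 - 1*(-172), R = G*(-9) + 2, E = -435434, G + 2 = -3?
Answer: 443771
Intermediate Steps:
G = -5 (G = -2 - 3 = -5)
z = -105
R = 47 (R = -5*(-9) + 2 = 45 + 2 = 47)
P = 310 (P = 138 + 172 = 310)
K(A) = -105/2 + A**2/2 + 155*A (K(A) = ((A**2 + 310*A) - 105)/2 = (-105 + A**2 + 310*A)/2 = -105/2 + A**2/2 + 155*A)
K(R) - E = (-105/2 + (1/2)*47**2 + 155*47) - 1*(-435434) = (-105/2 + (1/2)*2209 + 7285) + 435434 = (-105/2 + 2209/2 + 7285) + 435434 = 8337 + 435434 = 443771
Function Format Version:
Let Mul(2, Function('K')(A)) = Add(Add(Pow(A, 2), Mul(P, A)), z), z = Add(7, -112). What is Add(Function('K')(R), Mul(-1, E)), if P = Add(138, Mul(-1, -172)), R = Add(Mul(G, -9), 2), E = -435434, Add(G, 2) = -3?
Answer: 443771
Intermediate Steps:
G = -5 (G = Add(-2, -3) = -5)
z = -105
R = 47 (R = Add(Mul(-5, -9), 2) = Add(45, 2) = 47)
P = 310 (P = Add(138, 172) = 310)
Function('K')(A) = Add(Rational(-105, 2), Mul(Rational(1, 2), Pow(A, 2)), Mul(155, A)) (Function('K')(A) = Mul(Rational(1, 2), Add(Add(Pow(A, 2), Mul(310, A)), -105)) = Mul(Rational(1, 2), Add(-105, Pow(A, 2), Mul(310, A))) = Add(Rational(-105, 2), Mul(Rational(1, 2), Pow(A, 2)), Mul(155, A)))
Add(Function('K')(R), Mul(-1, E)) = Add(Add(Rational(-105, 2), Mul(Rational(1, 2), Pow(47, 2)), Mul(155, 47)), Mul(-1, -435434)) = Add(Add(Rational(-105, 2), Mul(Rational(1, 2), 2209), 7285), 435434) = Add(Add(Rational(-105, 2), Rational(2209, 2), 7285), 435434) = Add(8337, 435434) = 443771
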